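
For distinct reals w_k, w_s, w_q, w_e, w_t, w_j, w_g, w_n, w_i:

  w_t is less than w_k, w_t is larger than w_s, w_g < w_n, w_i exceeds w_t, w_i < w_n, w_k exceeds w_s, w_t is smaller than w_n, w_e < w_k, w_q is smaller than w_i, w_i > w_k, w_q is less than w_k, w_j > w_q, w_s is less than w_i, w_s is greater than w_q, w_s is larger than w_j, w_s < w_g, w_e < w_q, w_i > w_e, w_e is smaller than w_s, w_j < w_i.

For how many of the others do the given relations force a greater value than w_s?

5

The elements the relations force above w_s are w_t, w_k, w_i, w_g, w_n — no chain reaches any other.
That is 5.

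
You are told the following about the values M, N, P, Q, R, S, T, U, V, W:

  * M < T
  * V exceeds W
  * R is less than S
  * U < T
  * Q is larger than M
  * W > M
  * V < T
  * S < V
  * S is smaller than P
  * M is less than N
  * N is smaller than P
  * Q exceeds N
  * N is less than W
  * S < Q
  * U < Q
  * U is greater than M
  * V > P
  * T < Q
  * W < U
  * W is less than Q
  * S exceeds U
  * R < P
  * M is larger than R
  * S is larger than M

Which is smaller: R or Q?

R

R < M and M < N give R < N.
Then N < W extends the chain to W.
With W < U: R < M < N < W < U.
With U < S: R < M < N < W < U < S.
With S < P: R < M < N < W < U < S < P.
Then P < V extends the chain to V.
Then V < T extends the chain to T.
With T < Q: R < M < N < W < U < S < P < V < T < Q.
So R < Q; R is the smaller of the two.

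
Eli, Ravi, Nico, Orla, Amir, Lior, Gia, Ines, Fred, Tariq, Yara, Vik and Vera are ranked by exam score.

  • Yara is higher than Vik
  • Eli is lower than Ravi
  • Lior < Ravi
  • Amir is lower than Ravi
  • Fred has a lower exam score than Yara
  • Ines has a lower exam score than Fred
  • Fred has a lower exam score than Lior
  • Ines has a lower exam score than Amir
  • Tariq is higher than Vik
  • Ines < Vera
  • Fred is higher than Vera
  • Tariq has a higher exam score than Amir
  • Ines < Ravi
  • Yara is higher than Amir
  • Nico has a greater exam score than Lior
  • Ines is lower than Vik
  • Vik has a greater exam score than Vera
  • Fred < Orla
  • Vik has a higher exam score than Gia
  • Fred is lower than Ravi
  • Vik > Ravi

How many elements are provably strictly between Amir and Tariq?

The relations place Amir below Tariq. An element lies strictly between them when it is forced above Amir and also forced below Tariq.
Above Amir: {Ravi, Vik, Yara}. Below Tariq: {Ines, Vera, Fred, Lior, Eli, Gia, Ravi, Vik}.
Intersection: {Ravi, Vik} — 2.

2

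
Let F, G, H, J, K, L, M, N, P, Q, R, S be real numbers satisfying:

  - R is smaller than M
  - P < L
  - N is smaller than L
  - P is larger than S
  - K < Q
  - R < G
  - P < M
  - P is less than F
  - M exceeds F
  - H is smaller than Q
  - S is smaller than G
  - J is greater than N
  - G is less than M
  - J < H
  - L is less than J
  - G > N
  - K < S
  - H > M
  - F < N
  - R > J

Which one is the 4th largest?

Chaining the given pairs: K < S < P < F < N < L < J < R < G < M < H < Q.
Counting 4 from the largest end gives G.

G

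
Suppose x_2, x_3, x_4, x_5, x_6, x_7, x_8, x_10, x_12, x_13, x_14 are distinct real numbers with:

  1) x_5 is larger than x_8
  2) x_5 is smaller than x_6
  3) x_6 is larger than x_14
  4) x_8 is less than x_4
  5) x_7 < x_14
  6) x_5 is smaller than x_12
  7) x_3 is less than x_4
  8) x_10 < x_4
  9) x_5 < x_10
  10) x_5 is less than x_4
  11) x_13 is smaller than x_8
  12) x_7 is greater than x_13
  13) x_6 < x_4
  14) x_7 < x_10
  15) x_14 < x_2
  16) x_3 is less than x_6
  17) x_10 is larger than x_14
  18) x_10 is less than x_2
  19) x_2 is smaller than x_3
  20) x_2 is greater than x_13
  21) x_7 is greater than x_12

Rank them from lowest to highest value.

The consecutive links are each given: x_13 < x_8; x_8 < x_5; x_5 < x_12; x_12 < x_7; x_7 < x_14; x_14 < x_10; x_10 < x_2; x_2 < x_3; x_3 < x_6; x_6 < x_4.

x_13 < x_8 < x_5 < x_12 < x_7 < x_14 < x_10 < x_2 < x_3 < x_6 < x_4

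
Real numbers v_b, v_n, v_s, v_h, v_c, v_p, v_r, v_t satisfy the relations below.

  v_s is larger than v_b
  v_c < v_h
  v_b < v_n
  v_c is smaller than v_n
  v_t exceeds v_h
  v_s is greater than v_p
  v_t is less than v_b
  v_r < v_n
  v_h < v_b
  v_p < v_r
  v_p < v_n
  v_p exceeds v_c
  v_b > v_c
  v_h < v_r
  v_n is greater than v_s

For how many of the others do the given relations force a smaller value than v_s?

Directly below v_s: v_p, v_b.
One step further: v_c, v_h, v_t (5 so far).
Nothing else is reachable below v_s; 5 in all.

5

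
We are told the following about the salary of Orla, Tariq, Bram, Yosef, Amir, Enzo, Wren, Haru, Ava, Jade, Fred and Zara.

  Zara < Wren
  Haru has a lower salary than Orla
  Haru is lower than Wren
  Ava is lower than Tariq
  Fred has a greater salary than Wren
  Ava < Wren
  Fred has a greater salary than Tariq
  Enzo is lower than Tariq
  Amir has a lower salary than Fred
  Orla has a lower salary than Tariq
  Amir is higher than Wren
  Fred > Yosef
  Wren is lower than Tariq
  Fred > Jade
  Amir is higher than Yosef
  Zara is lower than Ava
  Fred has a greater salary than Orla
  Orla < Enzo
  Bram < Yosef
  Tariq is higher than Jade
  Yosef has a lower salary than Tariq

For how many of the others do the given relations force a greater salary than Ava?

4

Directly above Ava: Wren, Tariq.
One step further: Amir, Fred (4 so far).
Nothing else is reachable above Ava; 4 in all.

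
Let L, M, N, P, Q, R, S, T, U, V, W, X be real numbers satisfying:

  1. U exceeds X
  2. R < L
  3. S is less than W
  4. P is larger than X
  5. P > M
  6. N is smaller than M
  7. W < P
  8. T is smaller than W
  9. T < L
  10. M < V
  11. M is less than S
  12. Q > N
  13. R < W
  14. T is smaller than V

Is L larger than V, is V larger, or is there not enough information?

Following every chain through L: below L we get T, R.
V is not reached, and no chain runs the other way from V to L.
So the given relations leave the order of L and V undetermined.

undetermined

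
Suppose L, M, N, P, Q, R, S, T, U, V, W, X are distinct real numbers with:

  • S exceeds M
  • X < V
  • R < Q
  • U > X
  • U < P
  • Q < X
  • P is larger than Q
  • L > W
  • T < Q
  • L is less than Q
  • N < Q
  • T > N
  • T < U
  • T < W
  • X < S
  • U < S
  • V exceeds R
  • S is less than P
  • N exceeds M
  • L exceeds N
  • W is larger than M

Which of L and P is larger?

P

L < Q and Q < X give L < X.
With X < U: L < Q < X < U.
Then U < S extends the chain to S.
With S < P: L < Q < X < U < S < P.
So L < P; P is the larger of the two.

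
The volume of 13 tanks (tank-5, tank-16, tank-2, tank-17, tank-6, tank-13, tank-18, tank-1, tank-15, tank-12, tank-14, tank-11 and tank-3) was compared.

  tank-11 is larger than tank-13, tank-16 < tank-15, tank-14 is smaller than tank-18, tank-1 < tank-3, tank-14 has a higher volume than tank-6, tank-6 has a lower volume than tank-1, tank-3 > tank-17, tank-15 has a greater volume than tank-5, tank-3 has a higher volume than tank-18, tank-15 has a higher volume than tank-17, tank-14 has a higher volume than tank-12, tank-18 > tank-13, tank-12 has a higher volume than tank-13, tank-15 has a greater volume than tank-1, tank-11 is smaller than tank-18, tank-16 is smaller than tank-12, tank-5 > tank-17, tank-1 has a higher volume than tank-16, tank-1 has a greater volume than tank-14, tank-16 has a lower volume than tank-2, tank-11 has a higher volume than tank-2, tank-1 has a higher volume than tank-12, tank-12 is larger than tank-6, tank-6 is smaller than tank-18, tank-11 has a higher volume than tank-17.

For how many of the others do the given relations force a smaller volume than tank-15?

8

Directly below tank-15: tank-17, tank-16, tank-5, tank-1.
One step further: tank-6, tank-12, tank-14 (7 so far).
One step further: tank-13 (8 so far).
No other element is forced below tank-15 by the given relations, so the count is 8.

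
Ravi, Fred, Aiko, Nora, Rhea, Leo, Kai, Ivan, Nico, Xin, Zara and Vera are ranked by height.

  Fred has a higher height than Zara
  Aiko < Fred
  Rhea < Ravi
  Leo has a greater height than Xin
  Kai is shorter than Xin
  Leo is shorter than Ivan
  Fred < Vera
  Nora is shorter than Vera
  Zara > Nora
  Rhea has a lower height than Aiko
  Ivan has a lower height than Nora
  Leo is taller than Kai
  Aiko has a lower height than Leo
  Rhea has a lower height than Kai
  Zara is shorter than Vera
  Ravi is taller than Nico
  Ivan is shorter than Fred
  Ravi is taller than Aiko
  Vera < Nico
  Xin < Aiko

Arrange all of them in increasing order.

Nothing is placed below Rhea, so it is least; from there Rhea < Kai; Kai < Xin; Xin < Aiko; Aiko < Leo; Leo < Ivan; Ivan < Nora; Nora < Zara; Zara < Fred; Fred < Vera; Vera < Nico; Nico < Ravi, each given directly.

Rhea < Kai < Xin < Aiko < Leo < Ivan < Nora < Zara < Fred < Vera < Nico < Ravi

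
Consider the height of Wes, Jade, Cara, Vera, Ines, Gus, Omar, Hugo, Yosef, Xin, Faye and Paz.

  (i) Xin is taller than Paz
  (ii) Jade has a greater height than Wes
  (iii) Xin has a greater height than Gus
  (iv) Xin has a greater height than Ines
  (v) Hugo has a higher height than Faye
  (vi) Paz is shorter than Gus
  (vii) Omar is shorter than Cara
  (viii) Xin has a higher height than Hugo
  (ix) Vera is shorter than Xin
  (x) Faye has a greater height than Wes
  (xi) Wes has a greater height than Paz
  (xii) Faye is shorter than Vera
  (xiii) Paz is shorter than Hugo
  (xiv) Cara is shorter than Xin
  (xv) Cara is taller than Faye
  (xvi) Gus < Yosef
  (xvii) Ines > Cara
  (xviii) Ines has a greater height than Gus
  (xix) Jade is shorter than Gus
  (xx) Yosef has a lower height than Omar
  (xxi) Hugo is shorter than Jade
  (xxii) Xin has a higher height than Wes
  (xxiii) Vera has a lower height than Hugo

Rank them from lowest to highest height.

Paz < Wes < Faye < Vera < Hugo < Jade < Gus < Yosef < Omar < Cara < Ines < Xin

Each adjacent pair is fixed by a given relation: Paz < Wes; Wes < Faye; Faye < Vera; Vera < Hugo; Hugo < Jade; Jade < Gus; Gus < Yosef; Yosef < Omar; Omar < Cara; Cara < Ines; Ines < Xin. Chaining them end to end gives the full order.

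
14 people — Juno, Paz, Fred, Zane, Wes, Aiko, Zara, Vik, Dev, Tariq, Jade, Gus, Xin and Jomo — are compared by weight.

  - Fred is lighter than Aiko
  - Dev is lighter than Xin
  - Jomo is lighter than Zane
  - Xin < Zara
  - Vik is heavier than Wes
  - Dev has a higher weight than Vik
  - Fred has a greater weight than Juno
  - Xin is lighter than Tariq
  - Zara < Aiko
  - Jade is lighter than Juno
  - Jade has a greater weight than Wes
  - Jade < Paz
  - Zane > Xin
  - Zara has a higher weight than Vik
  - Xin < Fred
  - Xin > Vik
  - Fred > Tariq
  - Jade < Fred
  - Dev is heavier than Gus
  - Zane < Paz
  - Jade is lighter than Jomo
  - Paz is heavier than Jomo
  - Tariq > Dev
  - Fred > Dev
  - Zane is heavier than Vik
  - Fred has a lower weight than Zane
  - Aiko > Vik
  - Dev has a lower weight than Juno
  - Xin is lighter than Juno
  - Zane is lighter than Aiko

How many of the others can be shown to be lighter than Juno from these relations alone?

From Juno the given relations immediately reach Jade, Dev, Xin.
From those, Wes, Vik, Gus — 6 in total.
Nothing else is reachable below Juno; 6 in all.

6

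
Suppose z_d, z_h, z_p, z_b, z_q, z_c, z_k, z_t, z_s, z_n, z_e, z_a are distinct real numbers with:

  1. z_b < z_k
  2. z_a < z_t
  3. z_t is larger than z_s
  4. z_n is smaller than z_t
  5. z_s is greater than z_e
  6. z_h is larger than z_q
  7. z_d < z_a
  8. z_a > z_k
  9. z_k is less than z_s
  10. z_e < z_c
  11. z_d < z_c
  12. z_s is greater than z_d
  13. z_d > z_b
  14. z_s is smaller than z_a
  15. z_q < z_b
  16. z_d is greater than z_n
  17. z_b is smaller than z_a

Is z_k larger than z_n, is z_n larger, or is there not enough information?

Following every chain through z_n: above z_n we get z_d, z_s, z_a, z_c, z_t.
z_k is not reached, and no chain runs the other way from z_k to z_n.
So the given relations leave the order of z_n and z_k undetermined.

undetermined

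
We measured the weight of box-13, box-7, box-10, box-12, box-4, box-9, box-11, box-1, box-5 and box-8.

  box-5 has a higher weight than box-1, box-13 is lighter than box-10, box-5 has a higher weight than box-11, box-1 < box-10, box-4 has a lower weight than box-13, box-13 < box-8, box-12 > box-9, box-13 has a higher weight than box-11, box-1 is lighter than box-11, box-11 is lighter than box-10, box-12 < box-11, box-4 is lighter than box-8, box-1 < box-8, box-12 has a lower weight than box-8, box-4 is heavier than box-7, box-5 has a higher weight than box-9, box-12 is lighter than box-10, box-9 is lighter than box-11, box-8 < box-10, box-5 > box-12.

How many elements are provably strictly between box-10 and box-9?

The relations place box-9 below box-10. An element lies strictly between them when it is forced above box-9 and also forced below box-10.
Above box-9: {box-12, box-11, box-13, box-8, box-5}. Below box-10: {box-1, box-7, box-4, box-12, box-11, box-13, box-8}.
Intersection: {box-12, box-11, box-13, box-8} — 4.

4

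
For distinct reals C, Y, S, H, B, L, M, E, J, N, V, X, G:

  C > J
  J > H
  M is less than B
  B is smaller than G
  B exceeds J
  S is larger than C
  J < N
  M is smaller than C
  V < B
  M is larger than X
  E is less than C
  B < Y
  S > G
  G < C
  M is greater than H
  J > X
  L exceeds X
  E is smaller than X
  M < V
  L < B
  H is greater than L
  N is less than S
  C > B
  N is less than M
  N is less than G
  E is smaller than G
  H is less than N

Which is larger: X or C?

X < L and L < H give X < H.
With H < J: X < L < H < J.
With J < N: X < L < H < J < N.
With N < M: X < L < H < J < N < M.
Then M < V extends the chain to V.
With V < B: X < L < H < J < N < M < V < B.
With B < G: X < L < H < J < N < M < V < B < G.
With G < C: X < L < H < J < N < M < V < B < G < C.
So X < C; C is the larger of the two.

C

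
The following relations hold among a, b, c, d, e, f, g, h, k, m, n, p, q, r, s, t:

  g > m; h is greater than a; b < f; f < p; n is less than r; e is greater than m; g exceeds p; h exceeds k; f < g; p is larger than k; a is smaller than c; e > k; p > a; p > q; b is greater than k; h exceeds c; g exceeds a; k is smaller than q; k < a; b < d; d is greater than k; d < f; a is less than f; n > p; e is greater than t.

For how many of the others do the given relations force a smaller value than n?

7

The elements the relations force below n are k, b, d, a, q, f, p — no chain reaches any other.
That is 7.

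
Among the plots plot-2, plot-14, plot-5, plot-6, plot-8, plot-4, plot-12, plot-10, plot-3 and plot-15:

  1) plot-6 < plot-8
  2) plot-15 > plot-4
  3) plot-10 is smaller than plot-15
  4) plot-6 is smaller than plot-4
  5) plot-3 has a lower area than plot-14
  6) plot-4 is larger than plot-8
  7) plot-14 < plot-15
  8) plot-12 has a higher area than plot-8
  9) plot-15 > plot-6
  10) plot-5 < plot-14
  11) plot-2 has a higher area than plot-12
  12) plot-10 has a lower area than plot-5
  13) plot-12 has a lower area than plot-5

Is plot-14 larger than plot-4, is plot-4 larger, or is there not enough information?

undetermined

Following every chain through plot-4: above plot-4 we get plot-15; below plot-4 we get plot-6, plot-8.
plot-14 is not reached, and no chain runs the other way from plot-14 to plot-4.
So the given relations leave the order of plot-4 and plot-14 undetermined.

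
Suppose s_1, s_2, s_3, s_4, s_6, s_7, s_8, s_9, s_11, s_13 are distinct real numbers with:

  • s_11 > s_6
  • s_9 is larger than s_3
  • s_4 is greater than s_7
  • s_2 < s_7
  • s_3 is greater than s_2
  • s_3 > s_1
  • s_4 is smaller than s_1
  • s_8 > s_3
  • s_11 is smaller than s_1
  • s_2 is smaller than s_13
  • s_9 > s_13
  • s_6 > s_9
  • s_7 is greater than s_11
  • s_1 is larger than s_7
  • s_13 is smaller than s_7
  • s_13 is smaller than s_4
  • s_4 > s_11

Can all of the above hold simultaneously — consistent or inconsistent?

Chaining the given relations yields s_9 < s_6 < s_11 < s_7 < s_4 < s_1 < s_3, so s_9 < s_3. But one relation states s_3 < s_9. These cannot both hold.

inconsistent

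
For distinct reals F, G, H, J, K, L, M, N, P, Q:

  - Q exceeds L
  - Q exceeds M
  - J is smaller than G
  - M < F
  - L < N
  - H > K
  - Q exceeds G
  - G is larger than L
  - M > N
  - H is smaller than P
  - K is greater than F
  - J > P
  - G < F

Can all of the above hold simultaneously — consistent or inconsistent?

Chaining the given relations yields F < K < H < P < J < G, so F < G. But one relation states G < F. These cannot both hold.

inconsistent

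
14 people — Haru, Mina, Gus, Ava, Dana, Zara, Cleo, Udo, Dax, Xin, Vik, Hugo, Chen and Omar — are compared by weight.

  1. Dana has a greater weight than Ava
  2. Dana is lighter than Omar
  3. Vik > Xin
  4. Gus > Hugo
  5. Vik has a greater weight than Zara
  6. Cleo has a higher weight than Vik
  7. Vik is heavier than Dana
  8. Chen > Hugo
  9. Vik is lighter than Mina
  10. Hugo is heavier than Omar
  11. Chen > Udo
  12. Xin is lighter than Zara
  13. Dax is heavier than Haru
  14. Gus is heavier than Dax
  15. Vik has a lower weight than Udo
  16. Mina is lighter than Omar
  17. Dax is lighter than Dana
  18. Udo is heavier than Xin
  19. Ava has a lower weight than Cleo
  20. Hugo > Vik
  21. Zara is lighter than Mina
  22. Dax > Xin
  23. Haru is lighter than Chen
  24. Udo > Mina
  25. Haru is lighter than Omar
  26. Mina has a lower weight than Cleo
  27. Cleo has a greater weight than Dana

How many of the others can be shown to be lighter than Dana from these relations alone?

4

From Dana the given relations immediately reach Dax, Ava.
From those, Xin, Haru — 4 in total.
No other element is forced below Dana by the given relations, so the count is 4.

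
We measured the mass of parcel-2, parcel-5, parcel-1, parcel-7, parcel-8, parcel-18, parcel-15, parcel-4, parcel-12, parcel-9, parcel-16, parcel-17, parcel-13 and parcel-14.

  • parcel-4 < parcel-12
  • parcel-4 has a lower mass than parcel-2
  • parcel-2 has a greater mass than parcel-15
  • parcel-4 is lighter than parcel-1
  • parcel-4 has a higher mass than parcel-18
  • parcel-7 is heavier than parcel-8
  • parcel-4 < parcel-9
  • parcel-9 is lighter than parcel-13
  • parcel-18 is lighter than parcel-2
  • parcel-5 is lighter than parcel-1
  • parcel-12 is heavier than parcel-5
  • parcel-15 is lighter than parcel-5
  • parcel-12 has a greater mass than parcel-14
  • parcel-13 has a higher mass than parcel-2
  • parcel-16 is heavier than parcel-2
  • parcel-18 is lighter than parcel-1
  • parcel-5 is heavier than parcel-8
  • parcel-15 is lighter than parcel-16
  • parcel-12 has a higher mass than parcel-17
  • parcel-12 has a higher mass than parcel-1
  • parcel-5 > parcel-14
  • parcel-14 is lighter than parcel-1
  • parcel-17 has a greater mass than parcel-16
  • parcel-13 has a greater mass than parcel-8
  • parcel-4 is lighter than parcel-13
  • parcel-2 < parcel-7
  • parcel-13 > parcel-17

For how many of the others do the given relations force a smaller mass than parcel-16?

The elements the relations force below parcel-16 are parcel-18, parcel-15, parcel-4, parcel-2 — no chain reaches any other.
That is 4.

4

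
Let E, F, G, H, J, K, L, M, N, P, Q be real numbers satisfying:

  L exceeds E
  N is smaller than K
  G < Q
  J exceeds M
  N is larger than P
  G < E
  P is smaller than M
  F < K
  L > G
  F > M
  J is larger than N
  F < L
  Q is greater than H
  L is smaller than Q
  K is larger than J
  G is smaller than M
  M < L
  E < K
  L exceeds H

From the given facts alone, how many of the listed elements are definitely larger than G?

7

From G the given relations immediately reach E, M, L, Q.
From those, F, J, K — 7 in total.
Nothing else is reachable above G; 7 in all.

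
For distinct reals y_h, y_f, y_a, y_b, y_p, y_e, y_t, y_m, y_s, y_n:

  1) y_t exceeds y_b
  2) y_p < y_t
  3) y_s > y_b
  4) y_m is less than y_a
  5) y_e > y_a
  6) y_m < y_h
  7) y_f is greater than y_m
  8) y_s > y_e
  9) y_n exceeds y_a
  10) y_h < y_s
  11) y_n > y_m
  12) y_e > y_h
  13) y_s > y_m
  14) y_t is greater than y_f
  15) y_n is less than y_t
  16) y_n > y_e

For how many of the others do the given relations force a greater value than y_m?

The elements the relations force above y_m are y_a, y_h, y_f, y_e, y_s, y_n, y_t — no chain reaches any other.
That is 7.

7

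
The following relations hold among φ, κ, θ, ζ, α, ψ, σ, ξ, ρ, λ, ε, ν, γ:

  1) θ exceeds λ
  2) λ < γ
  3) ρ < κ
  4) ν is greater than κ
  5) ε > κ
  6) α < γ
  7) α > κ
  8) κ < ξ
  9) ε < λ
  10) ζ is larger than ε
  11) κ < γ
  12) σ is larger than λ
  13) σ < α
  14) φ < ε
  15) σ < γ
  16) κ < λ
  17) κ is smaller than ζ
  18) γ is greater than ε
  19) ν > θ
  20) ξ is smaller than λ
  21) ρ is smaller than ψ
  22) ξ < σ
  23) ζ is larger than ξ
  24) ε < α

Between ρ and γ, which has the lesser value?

ρ

The relevant relations are ρ < κ; κ < ξ; ξ < λ; λ < σ; σ < α; α < γ.
Together: ρ < κ < ξ < λ < σ < α < γ.
So ρ < γ; ρ is the smaller of the two.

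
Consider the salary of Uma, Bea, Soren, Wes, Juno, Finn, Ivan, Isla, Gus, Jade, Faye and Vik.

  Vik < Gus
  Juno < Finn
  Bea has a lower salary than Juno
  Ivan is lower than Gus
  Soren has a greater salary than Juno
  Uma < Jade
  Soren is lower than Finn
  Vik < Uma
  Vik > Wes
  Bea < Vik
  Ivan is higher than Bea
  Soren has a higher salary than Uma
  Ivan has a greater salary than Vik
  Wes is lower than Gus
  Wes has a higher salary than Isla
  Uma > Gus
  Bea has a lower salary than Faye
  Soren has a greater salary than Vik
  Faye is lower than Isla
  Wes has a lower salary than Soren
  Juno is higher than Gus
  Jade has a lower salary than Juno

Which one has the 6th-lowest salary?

Ivan

Chaining the given pairs: Bea < Faye < Isla < Wes < Vik < Ivan < Gus < Uma < Jade < Juno < Soren < Finn.
The 6th smallest is Ivan.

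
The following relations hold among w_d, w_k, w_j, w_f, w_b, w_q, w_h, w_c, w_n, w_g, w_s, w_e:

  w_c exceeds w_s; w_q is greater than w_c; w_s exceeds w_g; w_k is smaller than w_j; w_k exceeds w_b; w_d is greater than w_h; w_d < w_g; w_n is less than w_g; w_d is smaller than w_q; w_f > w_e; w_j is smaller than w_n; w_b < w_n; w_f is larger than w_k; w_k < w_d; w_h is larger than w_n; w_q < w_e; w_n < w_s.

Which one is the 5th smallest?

w_h

The consecutive relations fix a unique order: w_b < w_k < w_j < w_n < w_h < w_d < w_g < w_s < w_c < w_q < w_e < w_f.
The 5th smallest is w_h.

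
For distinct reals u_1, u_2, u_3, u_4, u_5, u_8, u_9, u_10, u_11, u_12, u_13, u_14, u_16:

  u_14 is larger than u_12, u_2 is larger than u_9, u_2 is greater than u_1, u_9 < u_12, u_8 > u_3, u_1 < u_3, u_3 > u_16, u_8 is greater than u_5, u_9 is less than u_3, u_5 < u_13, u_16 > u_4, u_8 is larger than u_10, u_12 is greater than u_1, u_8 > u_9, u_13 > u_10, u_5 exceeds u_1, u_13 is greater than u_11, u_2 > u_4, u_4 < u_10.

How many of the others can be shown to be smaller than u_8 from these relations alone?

7

From u_8 the given relations immediately reach u_9, u_5, u_10, u_3.
From those, u_4, u_1, u_16 — 7 in total.
Nothing else is reachable below u_8; 7 in all.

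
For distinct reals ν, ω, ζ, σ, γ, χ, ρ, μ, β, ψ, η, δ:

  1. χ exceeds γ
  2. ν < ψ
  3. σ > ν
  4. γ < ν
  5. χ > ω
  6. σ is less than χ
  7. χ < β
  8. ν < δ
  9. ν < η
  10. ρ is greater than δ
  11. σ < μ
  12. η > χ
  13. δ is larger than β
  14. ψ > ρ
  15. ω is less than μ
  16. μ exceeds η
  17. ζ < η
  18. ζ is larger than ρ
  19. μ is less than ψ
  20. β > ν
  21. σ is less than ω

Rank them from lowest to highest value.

Nothing is placed below γ, so it is least; from there γ < ν; ν < σ; σ < ω; ω < χ; χ < β; β < δ; δ < ρ; ρ < ζ; ζ < η; η < μ; μ < ψ, each given directly.

γ < ν < σ < ω < χ < β < δ < ρ < ζ < η < μ < ψ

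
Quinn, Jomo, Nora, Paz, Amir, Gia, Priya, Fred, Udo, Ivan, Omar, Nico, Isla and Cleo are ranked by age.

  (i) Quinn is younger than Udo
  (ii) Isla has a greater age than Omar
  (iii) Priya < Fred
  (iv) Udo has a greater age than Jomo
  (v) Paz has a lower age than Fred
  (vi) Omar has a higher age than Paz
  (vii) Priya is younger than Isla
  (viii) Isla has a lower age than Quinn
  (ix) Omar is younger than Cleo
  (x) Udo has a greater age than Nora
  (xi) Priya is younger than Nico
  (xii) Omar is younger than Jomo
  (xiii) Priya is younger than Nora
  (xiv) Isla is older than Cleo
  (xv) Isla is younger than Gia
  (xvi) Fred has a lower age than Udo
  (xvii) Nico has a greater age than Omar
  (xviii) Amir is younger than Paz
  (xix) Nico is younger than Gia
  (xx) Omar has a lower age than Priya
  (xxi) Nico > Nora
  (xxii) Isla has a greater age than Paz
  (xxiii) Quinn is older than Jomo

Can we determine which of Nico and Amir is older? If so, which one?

Following the relations from Amir: Amir < Paz < Omar < Priya < Nora < Nico.
So Nico is older.

Nico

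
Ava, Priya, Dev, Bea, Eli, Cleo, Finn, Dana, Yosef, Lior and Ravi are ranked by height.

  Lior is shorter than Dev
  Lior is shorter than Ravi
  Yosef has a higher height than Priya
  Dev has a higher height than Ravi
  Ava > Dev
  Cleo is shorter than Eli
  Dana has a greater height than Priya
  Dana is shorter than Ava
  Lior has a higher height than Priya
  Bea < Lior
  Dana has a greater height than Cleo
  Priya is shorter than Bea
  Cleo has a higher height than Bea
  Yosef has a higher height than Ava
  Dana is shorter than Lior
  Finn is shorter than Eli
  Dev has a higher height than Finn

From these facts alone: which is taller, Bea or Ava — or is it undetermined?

Ava

The relevant relations are Bea < Cleo; Cleo < Dana; Dana < Lior; Lior < Ravi; Ravi < Dev; Dev < Ava.
Chaining these gives Bea < Cleo < Dana < Lior < Ravi < Dev < Ava.
So Ava is taller.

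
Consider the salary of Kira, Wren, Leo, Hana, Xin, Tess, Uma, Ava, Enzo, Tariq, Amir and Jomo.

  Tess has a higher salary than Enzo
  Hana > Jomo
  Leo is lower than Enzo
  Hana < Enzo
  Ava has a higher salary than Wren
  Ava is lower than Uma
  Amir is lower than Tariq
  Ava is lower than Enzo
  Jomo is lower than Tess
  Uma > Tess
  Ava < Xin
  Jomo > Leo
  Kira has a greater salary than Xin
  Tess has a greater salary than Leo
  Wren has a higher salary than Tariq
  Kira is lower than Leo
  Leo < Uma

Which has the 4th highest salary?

Hana

The consecutive relations fix a unique order: Amir < Tariq < Wren < Ava < Xin < Kira < Leo < Jomo < Hana < Enzo < Tess < Uma.
Counting 4 from the largest end gives Hana.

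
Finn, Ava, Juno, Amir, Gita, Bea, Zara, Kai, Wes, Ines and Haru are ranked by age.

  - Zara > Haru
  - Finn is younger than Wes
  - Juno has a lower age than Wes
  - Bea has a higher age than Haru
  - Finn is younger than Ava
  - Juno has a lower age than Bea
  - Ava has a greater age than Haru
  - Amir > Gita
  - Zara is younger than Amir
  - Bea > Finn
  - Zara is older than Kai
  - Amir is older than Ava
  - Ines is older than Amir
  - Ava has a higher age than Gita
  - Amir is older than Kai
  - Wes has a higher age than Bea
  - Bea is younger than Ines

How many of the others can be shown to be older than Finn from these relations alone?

Directly above Finn: Bea, Ava, Wes.
One step further: Amir, Ines (5 so far).
No other element is forced above Finn by the given relations, so the count is 5.

5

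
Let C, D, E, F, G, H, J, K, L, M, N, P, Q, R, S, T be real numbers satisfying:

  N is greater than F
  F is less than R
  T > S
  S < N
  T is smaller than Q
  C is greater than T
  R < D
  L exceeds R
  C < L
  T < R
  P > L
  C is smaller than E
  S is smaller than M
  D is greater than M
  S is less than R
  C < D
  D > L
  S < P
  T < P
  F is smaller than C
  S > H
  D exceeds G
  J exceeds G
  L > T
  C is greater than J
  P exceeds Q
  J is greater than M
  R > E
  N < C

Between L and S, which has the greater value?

L

The relevant relations are S < M; M < J; J < C; C < E; E < R; R < L.
Chaining these gives S < M < J < C < E < R < L.
So S < L; L is the larger of the two.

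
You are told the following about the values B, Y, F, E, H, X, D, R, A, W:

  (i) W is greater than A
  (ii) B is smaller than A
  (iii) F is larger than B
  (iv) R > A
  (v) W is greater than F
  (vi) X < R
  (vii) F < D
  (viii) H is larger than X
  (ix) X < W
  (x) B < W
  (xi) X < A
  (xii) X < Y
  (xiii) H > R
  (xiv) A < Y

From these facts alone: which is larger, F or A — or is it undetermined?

undetermined

Following every chain through A: above A we get R, Y, H, W; below A we get B, X.
F is not reached, and no chain runs the other way from F to A.
So the given relations leave the order of A and F undetermined.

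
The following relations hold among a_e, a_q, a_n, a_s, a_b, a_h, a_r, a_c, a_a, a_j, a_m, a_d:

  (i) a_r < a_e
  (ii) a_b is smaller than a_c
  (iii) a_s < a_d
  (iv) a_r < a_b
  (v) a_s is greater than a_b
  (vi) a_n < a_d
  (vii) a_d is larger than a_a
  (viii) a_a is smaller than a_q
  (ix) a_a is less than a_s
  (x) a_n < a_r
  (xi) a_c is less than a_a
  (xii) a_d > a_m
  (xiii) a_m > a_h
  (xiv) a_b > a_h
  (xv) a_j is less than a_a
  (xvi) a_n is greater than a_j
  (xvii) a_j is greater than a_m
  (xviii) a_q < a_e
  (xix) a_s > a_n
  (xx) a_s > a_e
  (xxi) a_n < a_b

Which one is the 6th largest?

The consecutive relations fix a unique order: a_h < a_m < a_j < a_n < a_r < a_b < a_c < a_a < a_q < a_e < a_s < a_d.
The 6th largest is a_c.

a_c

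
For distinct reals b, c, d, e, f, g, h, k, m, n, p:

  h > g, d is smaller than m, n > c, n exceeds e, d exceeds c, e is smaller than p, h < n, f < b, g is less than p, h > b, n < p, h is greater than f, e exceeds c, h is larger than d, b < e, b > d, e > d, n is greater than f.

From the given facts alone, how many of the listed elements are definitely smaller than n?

7

The elements the relations force below n are c, d, f, b, g, e, h — no chain reaches any other.
That is 7.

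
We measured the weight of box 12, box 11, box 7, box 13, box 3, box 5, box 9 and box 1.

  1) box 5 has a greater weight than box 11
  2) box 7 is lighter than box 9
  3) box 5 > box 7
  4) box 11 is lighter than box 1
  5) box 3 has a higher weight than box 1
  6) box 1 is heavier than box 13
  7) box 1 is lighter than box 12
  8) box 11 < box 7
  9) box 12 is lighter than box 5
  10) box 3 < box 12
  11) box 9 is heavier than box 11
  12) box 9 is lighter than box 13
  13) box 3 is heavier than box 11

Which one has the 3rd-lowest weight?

Piecing the relations together gives one ordering: box 11 < box 7 < box 9 < box 13 < box 1 < box 3 < box 12 < box 5.
The 3rd smallest is box 9.

box 9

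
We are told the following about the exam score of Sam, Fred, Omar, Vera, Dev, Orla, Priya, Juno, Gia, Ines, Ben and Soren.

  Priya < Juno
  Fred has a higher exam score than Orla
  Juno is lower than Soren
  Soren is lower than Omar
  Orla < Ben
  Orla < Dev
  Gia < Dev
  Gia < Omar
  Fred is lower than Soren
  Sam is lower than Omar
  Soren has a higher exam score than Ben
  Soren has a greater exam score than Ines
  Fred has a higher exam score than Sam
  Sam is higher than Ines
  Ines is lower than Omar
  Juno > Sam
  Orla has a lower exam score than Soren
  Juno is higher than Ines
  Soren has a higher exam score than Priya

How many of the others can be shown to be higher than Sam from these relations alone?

4

Directly above Sam: Fred, Juno, Omar.
One step further: Soren (4 so far).
Nothing else is reachable above Sam; 4 in all.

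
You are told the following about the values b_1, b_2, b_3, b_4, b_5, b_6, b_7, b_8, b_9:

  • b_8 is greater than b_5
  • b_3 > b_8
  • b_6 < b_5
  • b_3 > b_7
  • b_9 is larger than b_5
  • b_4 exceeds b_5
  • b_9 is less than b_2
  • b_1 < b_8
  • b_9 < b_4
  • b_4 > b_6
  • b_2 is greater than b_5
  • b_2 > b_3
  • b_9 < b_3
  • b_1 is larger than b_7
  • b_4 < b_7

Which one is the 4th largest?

b_1

The consecutive relations fix a unique order: b_6 < b_5 < b_9 < b_4 < b_7 < b_1 < b_8 < b_3 < b_2.
Counting 4 from the largest end gives b_1.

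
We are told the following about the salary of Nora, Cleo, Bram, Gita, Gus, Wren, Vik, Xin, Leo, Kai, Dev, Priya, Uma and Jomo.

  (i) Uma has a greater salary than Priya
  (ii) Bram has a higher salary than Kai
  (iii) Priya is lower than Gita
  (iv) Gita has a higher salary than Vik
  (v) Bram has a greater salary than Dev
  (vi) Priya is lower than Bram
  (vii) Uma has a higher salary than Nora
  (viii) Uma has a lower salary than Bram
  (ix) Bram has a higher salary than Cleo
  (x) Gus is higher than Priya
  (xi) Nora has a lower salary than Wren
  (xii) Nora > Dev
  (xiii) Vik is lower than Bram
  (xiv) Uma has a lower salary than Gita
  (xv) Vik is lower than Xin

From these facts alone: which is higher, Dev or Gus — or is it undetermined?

Following every chain through Dev: above Dev we get Nora, Uma, Gita, Bram, Wren.
Gus is not reached, and no chain runs the other way from Gus to Dev.
So the given relations leave the order of Dev and Gus undetermined.

undetermined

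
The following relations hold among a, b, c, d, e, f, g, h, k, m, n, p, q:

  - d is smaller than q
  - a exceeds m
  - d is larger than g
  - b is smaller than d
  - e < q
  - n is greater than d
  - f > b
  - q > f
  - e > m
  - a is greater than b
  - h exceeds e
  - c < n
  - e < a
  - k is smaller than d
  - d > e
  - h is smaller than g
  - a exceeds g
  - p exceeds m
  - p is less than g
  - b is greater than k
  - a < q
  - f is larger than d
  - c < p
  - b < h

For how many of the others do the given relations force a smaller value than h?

4

From h the given relations immediately reach b, e.
From those, m, k — 4 in total.
No other element is forced below h by the given relations, so the count is 4.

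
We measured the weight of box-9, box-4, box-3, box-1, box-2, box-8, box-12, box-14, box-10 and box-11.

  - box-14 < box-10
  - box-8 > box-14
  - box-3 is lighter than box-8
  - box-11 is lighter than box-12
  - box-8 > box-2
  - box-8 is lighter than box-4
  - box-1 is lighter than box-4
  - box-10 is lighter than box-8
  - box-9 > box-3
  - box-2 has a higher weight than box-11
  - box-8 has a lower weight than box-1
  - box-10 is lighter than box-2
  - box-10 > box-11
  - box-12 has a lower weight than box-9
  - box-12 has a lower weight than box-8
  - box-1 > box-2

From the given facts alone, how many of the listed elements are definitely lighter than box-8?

From box-8 the given relations immediately reach box-14, box-10, box-2, box-12, box-3.
From those, box-11 — 6 in total.
No other element is forced below box-8 by the given relations, so the count is 6.

6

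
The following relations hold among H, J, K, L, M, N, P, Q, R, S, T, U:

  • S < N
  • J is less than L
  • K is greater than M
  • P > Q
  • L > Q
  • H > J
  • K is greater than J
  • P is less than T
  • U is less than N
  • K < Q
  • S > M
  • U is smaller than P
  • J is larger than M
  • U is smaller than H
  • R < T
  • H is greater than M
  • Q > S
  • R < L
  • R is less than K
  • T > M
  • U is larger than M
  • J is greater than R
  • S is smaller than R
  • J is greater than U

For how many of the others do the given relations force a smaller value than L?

The elements the relations force below L are M, S, R, U, J, K, Q — no chain reaches any other.
That is 7.

7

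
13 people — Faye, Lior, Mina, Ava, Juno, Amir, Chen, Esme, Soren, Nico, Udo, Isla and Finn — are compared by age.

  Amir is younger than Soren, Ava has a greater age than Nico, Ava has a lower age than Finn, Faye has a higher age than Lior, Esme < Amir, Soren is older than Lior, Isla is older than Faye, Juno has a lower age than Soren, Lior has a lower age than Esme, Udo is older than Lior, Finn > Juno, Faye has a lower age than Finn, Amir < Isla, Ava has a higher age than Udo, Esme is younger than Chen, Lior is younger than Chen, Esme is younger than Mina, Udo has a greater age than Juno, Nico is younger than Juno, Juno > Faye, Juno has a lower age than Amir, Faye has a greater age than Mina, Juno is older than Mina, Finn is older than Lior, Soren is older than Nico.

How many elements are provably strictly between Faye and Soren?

Chaining upward from Faye reaches: Juno, Amir, Isla, Udo, Ava, Finn.
Chaining downward from Soren reaches: Lior, Esme, Mina, Nico, Juno, Amir.
Strictly between Faye and Soren are those in both lists: Juno, Amir — 2 elements.

2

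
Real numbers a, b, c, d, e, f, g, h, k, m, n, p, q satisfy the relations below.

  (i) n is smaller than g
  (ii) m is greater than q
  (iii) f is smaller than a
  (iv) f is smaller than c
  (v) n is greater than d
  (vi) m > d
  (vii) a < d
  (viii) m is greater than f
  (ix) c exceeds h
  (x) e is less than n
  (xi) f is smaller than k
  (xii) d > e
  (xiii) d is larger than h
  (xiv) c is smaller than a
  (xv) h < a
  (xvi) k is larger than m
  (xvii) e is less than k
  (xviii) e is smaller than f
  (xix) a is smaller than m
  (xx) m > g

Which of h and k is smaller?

h

The relevant relations are h < c; c < a; a < d; d < n; n < g; g < m; m < k.
Together: h < c < a < d < n < g < m < k.
So h < k; h is the smaller of the two.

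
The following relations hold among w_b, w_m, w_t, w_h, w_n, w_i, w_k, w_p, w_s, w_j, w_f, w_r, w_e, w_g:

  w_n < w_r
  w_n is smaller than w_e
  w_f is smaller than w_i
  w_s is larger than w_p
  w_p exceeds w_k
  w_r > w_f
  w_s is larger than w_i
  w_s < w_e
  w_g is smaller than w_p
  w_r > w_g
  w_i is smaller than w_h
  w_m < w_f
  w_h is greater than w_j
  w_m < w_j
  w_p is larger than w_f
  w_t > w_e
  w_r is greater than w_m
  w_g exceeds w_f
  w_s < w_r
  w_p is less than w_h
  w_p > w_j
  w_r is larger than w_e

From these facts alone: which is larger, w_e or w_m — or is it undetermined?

w_e

w_m < w_f and w_f < w_i give w_m < w_i.
Then w_i < w_s extends the chain to w_s.
Then w_s < w_e extends the chain to w_e.
So w_e is larger.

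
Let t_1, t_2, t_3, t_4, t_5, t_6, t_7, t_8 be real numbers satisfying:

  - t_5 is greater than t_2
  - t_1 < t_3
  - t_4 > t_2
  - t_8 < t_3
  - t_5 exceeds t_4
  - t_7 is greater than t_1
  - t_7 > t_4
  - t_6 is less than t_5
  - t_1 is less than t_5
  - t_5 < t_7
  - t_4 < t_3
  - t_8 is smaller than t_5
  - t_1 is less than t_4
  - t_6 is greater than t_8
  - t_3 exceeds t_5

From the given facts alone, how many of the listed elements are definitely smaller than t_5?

From t_5 the given relations immediately reach t_8, t_1, t_2, t_4, t_6.
Nothing else is reachable below t_5; 5 in all.

5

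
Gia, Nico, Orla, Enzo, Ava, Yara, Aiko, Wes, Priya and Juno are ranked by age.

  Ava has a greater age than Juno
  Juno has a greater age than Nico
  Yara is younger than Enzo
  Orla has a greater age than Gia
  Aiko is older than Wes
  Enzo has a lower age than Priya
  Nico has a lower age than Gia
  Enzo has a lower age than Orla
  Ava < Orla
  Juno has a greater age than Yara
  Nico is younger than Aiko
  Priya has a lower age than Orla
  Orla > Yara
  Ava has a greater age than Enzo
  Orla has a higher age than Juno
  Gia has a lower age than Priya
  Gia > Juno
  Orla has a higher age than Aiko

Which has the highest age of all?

Chaining downward from Orla: directly below it, Yara, Enzo, Juno, Aiko, Ava, Gia, Priya; then Nico, Wes.
That covers every other element, and nothing is given above Orla, so Orla is the highest age.

Orla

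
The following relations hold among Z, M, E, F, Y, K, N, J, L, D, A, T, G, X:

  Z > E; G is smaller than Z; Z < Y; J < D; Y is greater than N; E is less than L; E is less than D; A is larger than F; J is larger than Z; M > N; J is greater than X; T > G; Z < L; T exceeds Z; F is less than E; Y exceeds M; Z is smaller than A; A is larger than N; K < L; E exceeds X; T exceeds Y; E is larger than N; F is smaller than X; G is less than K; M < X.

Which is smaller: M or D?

M

M < X and X < E give M < E.
With E < Z: M < X < E < Z.
Then Z < J extends the chain to J.
With J < D: M < X < E < Z < J < D.
So M < D; M is the smaller of the two.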